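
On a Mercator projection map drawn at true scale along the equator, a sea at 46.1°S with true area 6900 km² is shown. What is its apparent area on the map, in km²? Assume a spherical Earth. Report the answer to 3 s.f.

14400 km²

The Mercator projection is conformal; its linear scale factor is the same in every direction and equals sec φ = 1/cos φ.
Areal scale = k² = sec²φ = 1/cos²(46.1°) = 1/0.6934² = 2.080.
Apparent area = 6900 × 2.080 ≈ 14400 km².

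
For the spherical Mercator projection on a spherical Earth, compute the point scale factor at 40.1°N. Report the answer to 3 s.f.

Mercator is conformal, so the point scale is isotropic: h = k = sec φ = 1/cos φ.
k = 1/cos 40.1° = 1/0.7649 = 1.307.

1.31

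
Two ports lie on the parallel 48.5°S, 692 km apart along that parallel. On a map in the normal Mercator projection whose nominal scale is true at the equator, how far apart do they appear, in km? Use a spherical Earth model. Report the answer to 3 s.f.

1040 km

For Mercator, h = k = sec φ (a conformal cylindrical projection has a single point scale, 1/cos φ).
Along the parallel, k = sec 48.5° = 1/0.6626 = 1.509.
Map distance = 692 × 1.509 ≈ 1040 km.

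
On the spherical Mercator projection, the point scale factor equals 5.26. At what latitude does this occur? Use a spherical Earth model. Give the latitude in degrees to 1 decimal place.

Mercator scale is k = sec φ = 1/cos φ.
1/cos φ = 5.26  ⇒  cos φ = 0.1901  ⇒  φ = arccos(0.1901) ≈ 79.0°.

79.0°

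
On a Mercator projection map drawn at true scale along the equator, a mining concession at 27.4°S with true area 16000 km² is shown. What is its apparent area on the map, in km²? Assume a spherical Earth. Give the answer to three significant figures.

20300 km²

Mercator is conformal, so the point scale is isotropic: h = k = sec φ = 1/cos φ.
Areal scale = k² = sec²φ = 1/cos²(27.4°) = 1/0.8878² = 1.269.
Apparent area = 16000 × 1.269 ≈ 20300 km².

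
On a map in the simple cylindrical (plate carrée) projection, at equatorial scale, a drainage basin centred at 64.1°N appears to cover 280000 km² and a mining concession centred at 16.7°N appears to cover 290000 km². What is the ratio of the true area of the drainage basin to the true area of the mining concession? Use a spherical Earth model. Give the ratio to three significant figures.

0.440

On the plate carrée, areal scale = h·k = 1 × sec φ, so true area = apparent × cos φ.
True area of drainage basin: 280000 × cos(64.1°) = 280000 × 0.4368 = 122300 km².
True area of mining concession: 290000 × cos(16.7°) = 290000 × 0.9578 = 277800 km².
Ratio = 122300 / 277800 ≈ 0.440.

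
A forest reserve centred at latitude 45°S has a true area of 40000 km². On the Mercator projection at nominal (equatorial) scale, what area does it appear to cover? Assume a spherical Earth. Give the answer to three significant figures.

For Mercator, h = k = sec φ (a conformal cylindrical projection has a single point scale, 1/cos φ).
Areal scale = k² = sec²φ = 1/cos²(45°) = 1/0.7071² = 2.000.
Apparent area = 40000 × 2.000 ≈ 80000 km².

80000 km²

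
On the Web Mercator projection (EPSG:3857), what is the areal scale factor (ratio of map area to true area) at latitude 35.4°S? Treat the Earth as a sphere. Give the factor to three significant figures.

1.51

For Mercator, h = k = sec φ (a conformal cylindrical projection has a single point scale, 1/cos φ).
Areal scale = k² = sec²φ = 1/cos²(35.4°) = 1/0.8151² = 1.505.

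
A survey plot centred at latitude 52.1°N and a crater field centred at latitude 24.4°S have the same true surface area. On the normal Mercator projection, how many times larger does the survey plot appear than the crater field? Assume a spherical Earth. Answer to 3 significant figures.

2.20

Mercator is conformal with k = sec φ, so areal scale = k² = sec²φ.
At 52.1°: sec²(52.1°) = 1/0.6143² = 2.650.
At 24.4°: sec²(24.4°) = 1/0.9107² = 1.206.
Ratio = 2.650/1.206 = cos²(24.4°)/cos²(52.1°) ≈ 2.20.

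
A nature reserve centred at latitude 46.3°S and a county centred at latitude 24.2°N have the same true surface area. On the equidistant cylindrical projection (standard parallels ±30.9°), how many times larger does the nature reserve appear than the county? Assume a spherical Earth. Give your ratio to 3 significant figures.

1.32

In the equirectangular projection with standard parallel φ₀ = 30.9° (x = Rλ cos φ₀, y = Rφ), meridians are true-scale (h = 1) and the parallel scale is k = cos φ₀ / cos φ.
Areal scale at 46.3°: h·k = 1.000 × 1.242 = 1.242.
Areal scale at 24.2°: h·k = 1.000 × 0.9407 = 0.9407.
Ratio = 1.242/0.9407 ≈ 1.32.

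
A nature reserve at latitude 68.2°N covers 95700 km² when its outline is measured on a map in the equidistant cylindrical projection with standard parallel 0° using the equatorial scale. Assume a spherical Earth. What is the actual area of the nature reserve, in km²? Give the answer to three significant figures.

35500 km²

For the equirectangular projection with φ₀ = 0 (plate carrée), h = 1 along meridians and k = sec φ along parallels.
Areal scale = h·k = 1 × sec φ; at 68.2°, h = 1.000, k = 2.693, so h·k = 2.693.
True area = apparent / (areal scale) = 95700 / 2.693 ≈ 35500 km².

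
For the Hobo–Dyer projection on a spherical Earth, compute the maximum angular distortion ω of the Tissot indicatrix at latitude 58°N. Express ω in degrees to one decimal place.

Hobo–Dyer is a cylindrical equal-area projection with standard parallels at ±37.5°. For cylindrical equal-area with standard parallel φ₀, h = cos φ / cos φ₀ and k = cos φ₀ / cos φ, so h·k = 1.
At 58°: h = 0.6679, k = 1.497; principal scales a = 1.497, b = 0.6679.
sin(ω/2) = (a − b)/(a + b) = 0.8292/2.165 = 0.3830, so ω = 2 arcsin(0.3830) ≈ 45.0°.

45.0°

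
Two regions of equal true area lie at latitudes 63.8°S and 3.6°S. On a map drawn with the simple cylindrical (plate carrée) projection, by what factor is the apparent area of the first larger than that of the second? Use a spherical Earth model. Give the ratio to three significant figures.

In the plate carrée (x = Rλ, y = Rφ), meridians are true-scale (h = 1) and parallels are stretched by k = sec φ.
Areal scale at 63.8°: h·k = 1.000 × 2.265 = 2.265.
Areal scale at 3.6°: h·k = 1.000 × 1.002 = 1.002.
Ratio = 2.265/1.002 ≈ 2.26.

2.26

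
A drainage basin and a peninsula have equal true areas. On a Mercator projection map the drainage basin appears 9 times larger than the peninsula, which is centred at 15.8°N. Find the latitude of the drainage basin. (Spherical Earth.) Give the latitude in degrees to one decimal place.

For equal true areas on Mercator, apparent areas scale as sec²φ, so the ratio is cos²φ₂ / cos²φ₁.
cos²φ₂ / cos²φ₁ = 9  ⇒  cos φ₁ = cos 15.8° / √9 = 0.9622/3.000 = 0.3207.
φ₁ = arccos(0.3207) ≈ 71.3°.

71.3°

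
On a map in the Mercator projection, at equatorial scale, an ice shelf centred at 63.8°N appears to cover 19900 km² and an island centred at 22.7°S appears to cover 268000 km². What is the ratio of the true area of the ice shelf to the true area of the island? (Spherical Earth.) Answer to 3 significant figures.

Mercator's areal exaggeration is sec²φ; hence true area = (apparent area) · cos²φ.
True area of ice shelf: 19900 × cos²(63.8°) = 19900 × 0.1949 = 3879 km².
True area of island: 268000 × cos²(22.7°) = 268000 × 0.8511 = 228100 km².
Ratio = 3879 / 228100 ≈ 0.0170.

0.0170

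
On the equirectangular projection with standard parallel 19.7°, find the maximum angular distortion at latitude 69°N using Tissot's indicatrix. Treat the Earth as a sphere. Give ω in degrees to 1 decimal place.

The equidistant cylindrical projection with φ₀ = 19.7° has h = 1 (meridians true) and k = cos φ₀ / cos φ along parallels.
At 69°: h = 1.000, k = 2.627; principal scales a = 2.627, b = 1.000.
sin(ω/2) = (a − b)/(a + b) = 1.627/3.627 = 0.4486, so ω = 2 arcsin(0.4486) ≈ 53.3°.

53.3°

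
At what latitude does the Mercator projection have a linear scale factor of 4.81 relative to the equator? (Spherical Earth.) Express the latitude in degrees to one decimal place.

Mercator scale is k = sec φ = 1/cos φ.
1/cos φ = 4.81  ⇒  cos φ = 0.2079  ⇒  φ = arccos(0.2079) ≈ 78.0°.

78.0°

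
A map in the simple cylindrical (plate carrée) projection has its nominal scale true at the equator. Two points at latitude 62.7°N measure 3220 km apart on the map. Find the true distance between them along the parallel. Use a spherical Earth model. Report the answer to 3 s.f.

In the plate carrée (x = Rλ, y = Rφ), meridians are true-scale (h = 1) and parallels are stretched by k = sec φ.
Along the parallel at 62.7°, map distances are exaggerated by k = sec 62.7° = 2.180.
True distance = 3220 / 2.180 = 3220 × cos 62.7° ≈ 1480 km.

1480 km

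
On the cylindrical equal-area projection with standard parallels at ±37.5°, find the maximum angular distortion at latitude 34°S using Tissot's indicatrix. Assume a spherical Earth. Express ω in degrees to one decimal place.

5.0°

A cylindrical equal-area projection with standard parallel φ₀ has meridian scale h = cos φ / cos φ₀ and parallel scale k = cos φ₀ / cos φ (so areas are preserved, h·k = 1).
At 34°: h = 1.045, k = 0.9570; principal scales a = 1.045, b = 0.9570.
sin(ω/2) = (a − b)/(a + b) = 0.08802/2.002 = 0.04397, so ω = 2 arcsin(0.04397) ≈ 5.0°.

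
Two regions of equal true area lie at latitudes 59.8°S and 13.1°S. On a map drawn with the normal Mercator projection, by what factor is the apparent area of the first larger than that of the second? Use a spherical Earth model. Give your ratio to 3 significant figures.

3.75

Mercator is conformal with k = sec φ, so areal scale = k² = sec²φ.
At 59.8°: sec²(59.8°) = 1/0.5030² = 3.952.
At 13.1°: sec²(13.1°) = 1/0.9740² = 1.054.
Ratio = 3.952/1.054 = cos²(13.1°)/cos²(59.8°) ≈ 3.75.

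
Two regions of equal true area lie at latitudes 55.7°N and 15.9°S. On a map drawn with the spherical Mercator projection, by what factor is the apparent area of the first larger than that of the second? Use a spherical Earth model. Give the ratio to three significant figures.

2.91

Mercator is conformal with k = sec φ, so areal scale = k² = sec²φ.
At 55.7°: sec²(55.7°) = 1/0.5635² = 3.149.
At 15.9°: sec²(15.9°) = 1/0.9617² = 1.081.
Ratio = 3.149/1.081 = cos²(15.9°)/cos²(55.7°) ≈ 2.91.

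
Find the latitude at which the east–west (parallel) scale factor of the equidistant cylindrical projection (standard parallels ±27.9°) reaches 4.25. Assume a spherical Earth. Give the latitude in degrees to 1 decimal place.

With standard parallel φ₀ = 27.9°, the equirectangular projection gives x = Rλ cos φ₀, y = Rφ, so h = 1 and k = cos 27.9° / cos φ.
k = cos φ₀ / cos φ = 4.25  ⇒  cos φ = cos 27.9° / 4.25 = 0.2079.
φ = arccos(0.2079) ≈ 78.0°.

78.0°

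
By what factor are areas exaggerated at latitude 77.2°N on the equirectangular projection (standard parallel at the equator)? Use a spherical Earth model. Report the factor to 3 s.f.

4.51

For the equirectangular projection with φ₀ = 0 (plate carrée), h = 1 along meridians and k = sec φ along parallels.
Areal scale = h·k = 1 × sec φ; at 77.2°, h = 1.000, k = 4.514, so h·k = 4.514.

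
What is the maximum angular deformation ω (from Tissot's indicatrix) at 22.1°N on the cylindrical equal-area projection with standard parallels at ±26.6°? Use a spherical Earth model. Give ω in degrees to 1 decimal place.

4.1°

Cylindrical equal-area (φ₀ = 26.6°): h = cos φ / cos 26.6° along meridians, k = cos 26.6° / cos φ along parallels; h·k = 1.
At 22.1°: h = 1.036, k = 0.9651; principal scales a = 1.036, b = 0.9651.
sin(ω/2) = (a − b)/(a + b) = 0.07115/2.001 = 0.03555, so ω = 2 arcsin(0.03555) ≈ 4.1°.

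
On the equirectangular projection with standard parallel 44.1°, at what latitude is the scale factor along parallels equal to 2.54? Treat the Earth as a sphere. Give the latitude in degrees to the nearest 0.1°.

73.6°

The equidistant cylindrical projection with φ₀ = 44.1° has h = 1 (meridians true) and k = cos φ₀ / cos φ along parallels.
k = cos φ₀ / cos φ = 2.54  ⇒  cos φ = cos 44.1° / 2.54 = 0.2827.
φ = arccos(0.2827) ≈ 73.6°.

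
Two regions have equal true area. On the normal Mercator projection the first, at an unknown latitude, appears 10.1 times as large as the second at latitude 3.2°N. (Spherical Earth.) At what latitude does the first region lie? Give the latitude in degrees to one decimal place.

On Mercator, (apparent₁)/(apparent₂) = sec²φ₁ / sec²φ₂ when true areas are equal.
cos²φ₂ / cos²φ₁ = 10.1  ⇒  cos φ₁ = cos 3.2° / √10.1 = 0.9984/3.178 = 0.3142.
φ₁ = arccos(0.3142) ≈ 71.7°.

71.7°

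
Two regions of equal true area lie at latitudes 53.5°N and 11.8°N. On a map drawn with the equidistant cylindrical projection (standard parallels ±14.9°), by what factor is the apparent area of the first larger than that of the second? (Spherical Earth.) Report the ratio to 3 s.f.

In the equirectangular projection with standard parallel φ₀ = 14.9° (x = Rλ cos φ₀, y = Rφ), meridians are true-scale (h = 1) and the parallel scale is k = cos φ₀ / cos φ.
Areal scale at 53.5°: h·k = 1.000 × 1.625 = 1.625.
Areal scale at 11.8°: h·k = 1.000 × 0.9872 = 0.9872.
Ratio = 1.625/0.9872 ≈ 1.65.

1.65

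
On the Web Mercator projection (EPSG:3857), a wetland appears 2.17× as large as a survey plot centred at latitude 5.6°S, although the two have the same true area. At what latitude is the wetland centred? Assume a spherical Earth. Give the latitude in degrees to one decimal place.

47.5°

On Mercator, (apparent₁)/(apparent₂) = sec²φ₁ / sec²φ₂ when true areas are equal.
cos²φ₂ / cos²φ₁ = 2.17  ⇒  cos φ₁ = cos 5.6° / √2.17 = 0.9952/1.473 = 0.6756.
φ₁ = arccos(0.6756) ≈ 47.5°.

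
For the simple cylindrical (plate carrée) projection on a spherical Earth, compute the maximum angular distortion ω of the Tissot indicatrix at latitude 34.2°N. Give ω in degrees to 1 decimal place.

Plate carrée maps x = Rλ, y = Rφ. The meridian scale is h = 1 and the parallel scale is k = 1/cos φ = sec φ.
At 34.2°: h = 1.000, k = 1.209; principal scales a = 1.209, b = 1.000.
sin(ω/2) = (a − b)/(a + b) = 0.2091/2.209 = 0.09464, so ω = 2 arcsin(0.09464) ≈ 10.9°.

10.9°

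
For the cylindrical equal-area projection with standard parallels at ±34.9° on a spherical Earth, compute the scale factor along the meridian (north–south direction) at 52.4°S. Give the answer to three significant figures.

0.744

A cylindrical equal-area projection with standard parallel φ₀ has meridian scale h = cos φ / cos φ₀ and parallel scale k = cos φ₀ / cos φ (so areas are preserved, h·k = 1).
h = cos 52.4° / cos 34.9° = 0.6101/0.8202 = 0.7439.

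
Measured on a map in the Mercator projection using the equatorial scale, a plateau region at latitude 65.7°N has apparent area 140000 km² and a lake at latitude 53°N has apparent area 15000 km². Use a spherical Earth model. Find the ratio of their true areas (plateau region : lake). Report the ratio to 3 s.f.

4.36

Mercator's areal exaggeration is sec²φ; hence true area = (apparent area) · cos²φ.
True area of plateau region: 140000 × cos²(65.7°) = 140000 × 0.1693 = 23710 km².
True area of lake: 15000 × cos²(53°) = 15000 × 0.3622 = 5433 km².
Ratio = 23710 / 5433 ≈ 4.36.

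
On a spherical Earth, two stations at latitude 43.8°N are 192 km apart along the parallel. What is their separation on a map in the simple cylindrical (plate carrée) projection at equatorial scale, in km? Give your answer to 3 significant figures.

266 km

In the plate carrée (x = Rλ, y = Rφ), meridians are true-scale (h = 1) and parallels are stretched by k = sec φ.
Along the parallel, k = sec 43.8° = 1/0.7218 = 1.386.
Map distance = 192 × 1.386 ≈ 266 km.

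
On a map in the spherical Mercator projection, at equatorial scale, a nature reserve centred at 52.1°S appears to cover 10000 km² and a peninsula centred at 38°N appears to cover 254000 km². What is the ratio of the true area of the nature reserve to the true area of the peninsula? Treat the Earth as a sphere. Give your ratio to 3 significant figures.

0.0239

Since Mercator area scale is 1/cos²φ, the true area equals the apparent area multiplied by cos²φ.
True area of nature reserve: 10000 × cos²(52.1°) = 10000 × 0.3773 = 3773 km².
True area of peninsula: 254000 × cos²(38°) = 254000 × 0.6210 = 157700 km².
Ratio = 3773 / 157700 ≈ 0.0239.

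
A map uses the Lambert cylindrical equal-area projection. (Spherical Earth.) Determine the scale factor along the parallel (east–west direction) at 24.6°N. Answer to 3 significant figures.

The Lambert cylindrical equal-area projection is the cylindrical equal-area projection with its standard parallel at the equator (φ₀ = 0). A cylindrical equal-area projection with standard parallel φ₀ has meridian scale h = cos φ / cos φ₀ and parallel scale k = cos φ₀ / cos φ (so areas are preserved, h·k = 1).
k = cos 0° / cos 24.6° = 1.000/0.9092 = 1.100.

1.10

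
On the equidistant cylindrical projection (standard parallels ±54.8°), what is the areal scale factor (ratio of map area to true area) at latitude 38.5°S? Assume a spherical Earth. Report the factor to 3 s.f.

In the equirectangular projection with standard parallel φ₀ = 54.8° (x = Rλ cos φ₀, y = Rφ), meridians are true-scale (h = 1) and the parallel scale is k = cos φ₀ / cos φ.
Areal scale = h·k = 1 × cos φ₀ / cos φ; at 38.5°, h = 1.000, k = 0.7366, so h·k = 0.7366.

0.737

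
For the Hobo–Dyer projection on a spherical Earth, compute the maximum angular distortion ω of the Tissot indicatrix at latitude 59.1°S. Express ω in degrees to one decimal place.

48.3°

Hobo–Dyer is a cylindrical equal-area projection with standard parallels at ±37.5°. Cylindrical equal-area (φ₀ = 37.5°): h = cos φ / cos 37.5° along meridians, k = cos 37.5° / cos φ along parallels; h·k = 1.
At 59.1°: h = 0.6473, k = 1.545; principal scales a = 1.545, b = 0.6473.
sin(ω/2) = (a − b)/(a + b) = 0.8976/2.192 = 0.4094, so ω = 2 arcsin(0.4094) ≈ 48.3°.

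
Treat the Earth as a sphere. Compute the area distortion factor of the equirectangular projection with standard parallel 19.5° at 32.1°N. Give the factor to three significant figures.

With standard parallel φ₀ = 19.5°, the equirectangular projection gives x = Rλ cos φ₀, y = Rφ, so h = 1 and k = cos 19.5° / cos φ.
Areal scale = h·k = 1 × cos φ₀ / cos φ; at 32.1°, h = 1.000, k = 1.113, so h·k = 1.113.

1.11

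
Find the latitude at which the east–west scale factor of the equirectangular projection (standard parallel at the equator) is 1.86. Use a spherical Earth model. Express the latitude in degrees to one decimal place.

Plate carrée: h = 1, k = sec φ along parallels.
sec φ = 1.86  ⇒  cos φ = 0.5376  ⇒  φ ≈ 57.5°.

57.5°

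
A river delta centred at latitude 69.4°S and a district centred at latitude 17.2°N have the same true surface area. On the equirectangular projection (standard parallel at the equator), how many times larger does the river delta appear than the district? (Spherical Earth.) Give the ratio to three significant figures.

2.72

Plate carrée maps x = Rλ, y = Rφ. The meridian scale is h = 1 and the parallel scale is k = 1/cos φ = sec φ.
Areal scale at 69.4°: h·k = 1.000 × 2.842 = 2.842.
Areal scale at 17.2°: h·k = 1.000 × 1.047 = 1.047.
Ratio = 2.842/1.047 ≈ 2.72.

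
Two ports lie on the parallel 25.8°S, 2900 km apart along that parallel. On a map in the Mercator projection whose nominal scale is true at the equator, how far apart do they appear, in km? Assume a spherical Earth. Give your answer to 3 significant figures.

The Mercator projection is conformal; its linear scale factor is the same in every direction and equals sec φ = 1/cos φ.
Along the parallel, k = sec 25.8° = 1/0.9003 = 1.111.
Map distance = 2900 × 1.111 ≈ 3220 km.

3220 km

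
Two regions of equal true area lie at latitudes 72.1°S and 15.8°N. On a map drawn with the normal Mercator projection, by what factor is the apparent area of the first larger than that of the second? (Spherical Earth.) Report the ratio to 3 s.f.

9.80

On Mercator, area is exaggerated by sec²φ = 1/cos²φ.
At 72.1°: sec²(72.1°) = 1/0.3074² = 10.59.
At 15.8°: sec²(15.8°) = 1/0.9622² = 1.080.
Ratio = 10.59/1.080 = cos²(15.8°)/cos²(72.1°) ≈ 9.80.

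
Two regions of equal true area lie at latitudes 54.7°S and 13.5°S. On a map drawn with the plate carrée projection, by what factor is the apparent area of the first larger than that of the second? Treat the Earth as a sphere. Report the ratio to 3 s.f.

In the plate carrée (x = Rλ, y = Rφ), meridians are true-scale (h = 1) and parallels are stretched by k = sec φ.
Areal scale at 54.7°: h·k = 1.000 × 1.731 = 1.731.
Areal scale at 13.5°: h·k = 1.000 × 1.028 = 1.028.
Ratio = 1.731/1.028 ≈ 1.68.

1.68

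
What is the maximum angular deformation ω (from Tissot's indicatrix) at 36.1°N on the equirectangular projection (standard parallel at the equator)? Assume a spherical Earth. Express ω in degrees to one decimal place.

12.2°

Plate carrée maps x = Rλ, y = Rφ. The meridian scale is h = 1 and the parallel scale is k = 1/cos φ = sec φ.
At 36.1°: h = 1.000, k = 1.238; principal scales a = 1.238, b = 1.000.
sin(ω/2) = (a − b)/(a + b) = 0.2376/2.238 = 0.1062, so ω = 2 arcsin(0.1062) ≈ 12.2°.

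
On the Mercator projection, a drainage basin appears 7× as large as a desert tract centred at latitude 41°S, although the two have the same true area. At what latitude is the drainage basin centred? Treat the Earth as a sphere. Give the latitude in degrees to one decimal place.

73.4°

On Mercator, (apparent₁)/(apparent₂) = sec²φ₁ / sec²φ₂ when true areas are equal.
cos²φ₂ / cos²φ₁ = 7  ⇒  cos φ₁ = cos 41° / √7 = 0.7547/2.646 = 0.2853.
φ₁ = arccos(0.2853) ≈ 73.4°.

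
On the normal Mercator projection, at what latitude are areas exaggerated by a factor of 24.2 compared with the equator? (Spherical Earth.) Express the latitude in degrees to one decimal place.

Mercator areal scale is sec²φ.
sec²φ = 24.2  ⇒  cos²φ = 0.04132  ⇒  cos φ = 0.2033.
φ = arccos(0.2033) ≈ 78.3°.

78.3°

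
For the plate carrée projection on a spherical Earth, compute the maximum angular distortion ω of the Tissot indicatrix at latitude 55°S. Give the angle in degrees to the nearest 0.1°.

31.4°

For the equirectangular projection with φ₀ = 0 (plate carrée), h = 1 along meridians and k = sec φ along parallels.
At 55°: h = 1.000, k = 1.743; principal scales a = 1.743, b = 1.000.
sin(ω/2) = (a − b)/(a + b) = 0.7434/2.743 = 0.2710, so ω = 2 arcsin(0.2710) ≈ 31.4°.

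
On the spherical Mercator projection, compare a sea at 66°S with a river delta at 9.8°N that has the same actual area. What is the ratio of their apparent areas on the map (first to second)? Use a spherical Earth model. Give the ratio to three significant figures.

Mercator areal scale is sec²φ.
At 66°: sec²(66°) = 1/0.4067² = 6.045.
At 9.8°: sec²(9.8°) = 1/0.9854² = 1.030.
Ratio = 6.045/1.030 = cos²(9.8°)/cos²(66°) ≈ 5.87.

5.87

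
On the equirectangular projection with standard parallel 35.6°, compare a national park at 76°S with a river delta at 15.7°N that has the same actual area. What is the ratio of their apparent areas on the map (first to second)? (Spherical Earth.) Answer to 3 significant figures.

3.98

With standard parallel φ₀ = 35.6°, the equirectangular projection gives x = Rλ cos φ₀, y = Rφ, so h = 1 and k = cos 35.6° / cos φ.
Areal scale at 76°: h·k = 1.000 × 3.361 = 3.361.
Areal scale at 15.7°: h·k = 1.000 × 0.8446 = 0.8446.
Ratio = 3.361/0.8446 ≈ 3.98.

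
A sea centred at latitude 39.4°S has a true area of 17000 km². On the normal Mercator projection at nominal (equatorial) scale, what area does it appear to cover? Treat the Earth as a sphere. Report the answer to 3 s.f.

The Mercator projection is conformal; its linear scale factor is the same in every direction and equals sec φ = 1/cos φ.
Areal scale = k² = sec²φ = 1/cos²(39.4°) = 1/0.7727² = 1.675.
Apparent area = 17000 × 1.675 ≈ 28500 km².

28500 km²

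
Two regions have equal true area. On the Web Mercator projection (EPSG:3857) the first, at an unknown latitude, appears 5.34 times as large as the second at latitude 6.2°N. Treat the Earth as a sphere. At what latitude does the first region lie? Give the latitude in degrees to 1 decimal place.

Mercator areal scale is sec²φ, so apparent-area ratio = sec²φ₁ / sec²φ₂ = cos²φ₂ / cos²φ₁.
cos²φ₂ / cos²φ₁ = 5.34  ⇒  cos φ₁ = cos 6.2° / √5.34 = 0.9942/2.311 = 0.4302.
φ₁ = arccos(0.4302) ≈ 64.5°.

64.5°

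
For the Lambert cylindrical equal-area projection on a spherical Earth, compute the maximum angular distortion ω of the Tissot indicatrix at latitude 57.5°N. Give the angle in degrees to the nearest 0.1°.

67.0°

The Lambert cylindrical equal-area projection is the cylindrical equal-area projection with its standard parallel at the equator (φ₀ = 0). Cylindrical equal-area (φ₀ = 0°): h = cos φ / cos 0° along meridians, k = cos 0° / cos φ along parallels; h·k = 1.
At 57.5°: h = 0.5373, k = 1.861; principal scales a = 1.861, b = 0.5373.
sin(ω/2) = (a − b)/(a + b) = 1.324/2.398 = 0.5520, so ω = 2 arcsin(0.5520) ≈ 67.0°.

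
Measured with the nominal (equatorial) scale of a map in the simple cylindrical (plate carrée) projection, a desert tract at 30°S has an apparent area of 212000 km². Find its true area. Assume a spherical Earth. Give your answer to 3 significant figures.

184000 km²

In the plate carrée (x = Rλ, y = Rφ), meridians are true-scale (h = 1) and parallels are stretched by k = sec φ.
Areal scale = h·k = 1 × sec φ; at 30°, h = 1.000, k = 1.155, so h·k = 1.155.
True area = apparent / (areal scale) = 212000 / 1.155 ≈ 184000 km².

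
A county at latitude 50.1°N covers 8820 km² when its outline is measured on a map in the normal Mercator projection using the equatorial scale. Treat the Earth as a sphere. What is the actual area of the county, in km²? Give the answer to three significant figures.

3630 km²

The Mercator projection is conformal; its linear scale factor is the same in every direction and equals sec φ = 1/cos φ.
Areal scale = k² = sec²φ = 1/cos²(50.1°) = 1/0.6414² = 2.430.
True area = apparent / (areal scale) = 8820 / 2.430 ≈ 3630 km².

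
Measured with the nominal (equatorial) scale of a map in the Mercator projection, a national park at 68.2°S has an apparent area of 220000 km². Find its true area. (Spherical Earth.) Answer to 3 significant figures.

30300 km²

The Mercator projection is conformal; its linear scale factor is the same in every direction and equals sec φ = 1/cos φ.
Areal scale = k² = sec²φ = 1/cos²(68.2°) = 1/0.3714² = 7.251.
True area = apparent / (areal scale) = 220000 / 7.251 ≈ 30300 km².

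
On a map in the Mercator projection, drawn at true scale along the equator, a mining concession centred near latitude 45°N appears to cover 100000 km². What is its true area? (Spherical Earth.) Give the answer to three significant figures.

The Mercator projection is conformal; its linear scale factor is the same in every direction and equals sec φ = 1/cos φ.
Areal scale = k² = sec²φ = 1/cos²(45°) = 1/0.7071² = 2.000.
True area = apparent / (areal scale) = 100000 / 2.000 ≈ 50000 km².

50000 km²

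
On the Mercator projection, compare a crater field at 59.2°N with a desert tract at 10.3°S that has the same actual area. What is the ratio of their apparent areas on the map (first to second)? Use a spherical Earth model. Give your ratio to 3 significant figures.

3.69

Mercator areal scale is sec²φ.
At 59.2°: sec²(59.2°) = 1/0.5120² = 3.814.
At 10.3°: sec²(10.3°) = 1/0.9839² = 1.033.
Ratio = 3.814/1.033 = cos²(10.3°)/cos²(59.2°) ≈ 3.69.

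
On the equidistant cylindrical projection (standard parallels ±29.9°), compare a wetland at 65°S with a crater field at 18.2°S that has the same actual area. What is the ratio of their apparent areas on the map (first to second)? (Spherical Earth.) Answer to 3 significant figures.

With standard parallel φ₀ = 29.9°, the equirectangular projection gives x = Rλ cos φ₀, y = Rφ, so h = 1 and k = cos 29.9° / cos φ.
Areal scale at 65°: h·k = 1.000 × 2.051 = 2.051.
Areal scale at 18.2°: h·k = 1.000 × 0.9125 = 0.9125.
Ratio = 2.051/0.9125 ≈ 2.25.

2.25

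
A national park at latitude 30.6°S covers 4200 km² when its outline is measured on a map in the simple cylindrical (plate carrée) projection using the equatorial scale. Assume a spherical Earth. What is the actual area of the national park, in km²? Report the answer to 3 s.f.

3620 km²

In the plate carrée (x = Rλ, y = Rφ), meridians are true-scale (h = 1) and parallels are stretched by k = sec φ.
Areal scale = h·k = 1 × sec φ; at 30.6°, h = 1.000, k = 1.162, so h·k = 1.162.
True area = apparent / (areal scale) = 4200 / 1.162 ≈ 3620 km².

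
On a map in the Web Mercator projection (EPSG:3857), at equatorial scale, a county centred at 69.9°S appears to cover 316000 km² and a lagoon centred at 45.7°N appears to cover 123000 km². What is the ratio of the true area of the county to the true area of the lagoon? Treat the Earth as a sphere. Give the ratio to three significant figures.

On Mercator the areal scale is sec²φ, so true area = apparent × cos²φ.
True area of county: 316000 × cos²(69.9°) = 316000 × 0.1181 = 37320 km².
True area of lagoon: 123000 × cos²(45.7°) = 123000 × 0.4878 = 60000 km².
Ratio = 37320 / 60000 ≈ 0.622.

0.622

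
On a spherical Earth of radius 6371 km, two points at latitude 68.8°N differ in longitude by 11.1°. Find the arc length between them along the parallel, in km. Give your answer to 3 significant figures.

446 km

Arc length along a parallel = R cos φ · Δλ (with Δλ in radians).
= 6371 × cos 68.8° × (11.1° × π/180) = 6371 × 0.3616 × 0.1937 ≈ 446 km.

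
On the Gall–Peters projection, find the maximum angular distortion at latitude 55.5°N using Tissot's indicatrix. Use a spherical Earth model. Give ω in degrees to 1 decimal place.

Gall–Peters is a cylindrical equal-area projection with standard parallels at ±45°. For cylindrical equal-area with standard parallel φ₀, h = cos φ / cos φ₀ and k = cos φ₀ / cos φ, so h·k = 1.
At 55.5°: h = 0.8010, k = 1.248; principal scales a = 1.248, b = 0.8010.
sin(ω/2) = (a − b)/(a + b) = 0.4474/2.049 = 0.2183, so ω = 2 arcsin(0.2183) ≈ 25.2°.

25.2°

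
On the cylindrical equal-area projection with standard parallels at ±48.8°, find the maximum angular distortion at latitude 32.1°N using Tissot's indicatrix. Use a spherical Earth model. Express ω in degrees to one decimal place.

For cylindrical equal-area with standard parallel φ₀, h = cos φ / cos φ₀ and k = cos φ₀ / cos φ, so h·k = 1.
At 32.1°: h = 1.286, k = 0.7776; principal scales a = 1.286, b = 0.7776.
sin(ω/2) = (a − b)/(a + b) = 0.5085/2.064 = 0.2464, so ω = 2 arcsin(0.2464) ≈ 28.5°.

28.5°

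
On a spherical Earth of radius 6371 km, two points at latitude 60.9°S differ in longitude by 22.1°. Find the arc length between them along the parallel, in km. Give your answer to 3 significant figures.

Arc length along a parallel = R cos φ · Δλ (with Δλ in radians).
= 6371 × cos 60.9° × (22.1° × π/180) = 6371 × 0.4863 × 0.3857 ≈ 1200 km.

1200 km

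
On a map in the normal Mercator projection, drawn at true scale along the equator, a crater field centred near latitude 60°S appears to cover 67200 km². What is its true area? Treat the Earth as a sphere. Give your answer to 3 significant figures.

For Mercator, h = k = sec φ (a conformal cylindrical projection has a single point scale, 1/cos φ).
Areal scale = k² = sec²φ = 1/cos²(60°) = 1/0.5000² = 4.000.
True area = apparent / (areal scale) = 67200 / 4.000 ≈ 16800 km².

16800 km²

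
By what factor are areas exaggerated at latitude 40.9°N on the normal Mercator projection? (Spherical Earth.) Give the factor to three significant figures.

1.75

Mercator is conformal, so the point scale is isotropic: h = k = sec φ = 1/cos φ.
Areal scale = k² = sec²φ = 1/cos²(40.9°) = 1/0.7559² = 1.750.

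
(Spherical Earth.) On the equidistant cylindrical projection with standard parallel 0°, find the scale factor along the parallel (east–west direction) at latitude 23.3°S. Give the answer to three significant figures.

Plate carrée maps x = Rλ, y = Rφ. The meridian scale is h = 1 and the parallel scale is k = 1/cos φ = sec φ.
k = 1/cos 23.3° = 1/0.9184 = 1.089.

1.09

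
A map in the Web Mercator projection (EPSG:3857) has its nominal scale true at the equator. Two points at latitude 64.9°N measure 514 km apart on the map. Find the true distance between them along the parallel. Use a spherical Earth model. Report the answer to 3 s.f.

For Mercator, h = k = sec φ (a conformal cylindrical projection has a single point scale, 1/cos φ).
Along the parallel at 64.9°, map distances are exaggerated by k = sec 64.9° = 2.357.
True distance = 514 / 2.357 = 514 × cos 64.9° ≈ 218 km.

218 km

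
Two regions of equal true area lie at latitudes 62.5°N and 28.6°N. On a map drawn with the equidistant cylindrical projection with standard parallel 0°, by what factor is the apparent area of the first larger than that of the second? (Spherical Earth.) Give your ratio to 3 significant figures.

1.90

In the plate carrée (x = Rλ, y = Rφ), meridians are true-scale (h = 1) and parallels are stretched by k = sec φ.
Areal scale at 62.5°: h·k = 1.000 × 2.166 = 2.166.
Areal scale at 28.6°: h·k = 1.000 × 1.139 = 1.139.
Ratio = 2.166/1.139 ≈ 1.90.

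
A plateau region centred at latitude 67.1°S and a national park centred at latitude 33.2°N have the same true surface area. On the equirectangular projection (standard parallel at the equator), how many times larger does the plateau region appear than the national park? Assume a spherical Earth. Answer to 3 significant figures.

Plate carrée maps x = Rλ, y = Rφ. The meridian scale is h = 1 and the parallel scale is k = 1/cos φ = sec φ.
Areal scale at 67.1°: h·k = 1.000 × 2.570 = 2.570.
Areal scale at 33.2°: h·k = 1.000 × 1.195 = 1.195.
Ratio = 2.570/1.195 ≈ 2.15.

2.15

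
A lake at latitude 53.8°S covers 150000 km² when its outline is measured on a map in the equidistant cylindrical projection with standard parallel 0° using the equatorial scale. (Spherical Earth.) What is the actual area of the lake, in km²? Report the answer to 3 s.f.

Plate carrée maps x = Rλ, y = Rφ. The meridian scale is h = 1 and the parallel scale is k = 1/cos φ = sec φ.
Areal scale = h·k = 1 × sec φ; at 53.8°, h = 1.000, k = 1.693, so h·k = 1.693.
True area = apparent / (areal scale) = 150000 / 1.693 ≈ 88600 km².

88600 km²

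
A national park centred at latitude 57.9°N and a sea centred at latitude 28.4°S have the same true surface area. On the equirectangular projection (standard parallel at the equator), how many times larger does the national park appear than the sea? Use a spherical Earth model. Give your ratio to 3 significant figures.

In the plate carrée (x = Rλ, y = Rφ), meridians are true-scale (h = 1) and parallels are stretched by k = sec φ.
Areal scale at 57.9°: h·k = 1.000 × 1.882 = 1.882.
Areal scale at 28.4°: h·k = 1.000 × 1.137 = 1.137.
Ratio = 1.882/1.137 ≈ 1.66.

1.66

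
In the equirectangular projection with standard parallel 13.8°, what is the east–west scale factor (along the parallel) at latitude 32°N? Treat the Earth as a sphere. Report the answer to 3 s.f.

In the equirectangular projection with standard parallel φ₀ = 13.8° (x = Rλ cos φ₀, y = Rφ), meridians are true-scale (h = 1) and the parallel scale is k = cos φ₀ / cos φ.
k = cos 13.8° / cos 32° = 0.9711/0.8480 = 1.145.

1.15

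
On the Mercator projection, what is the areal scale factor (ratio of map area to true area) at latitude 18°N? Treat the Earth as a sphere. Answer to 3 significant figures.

For Mercator, h = k = sec φ (a conformal cylindrical projection has a single point scale, 1/cos φ).
Areal scale = k² = sec²φ = 1/cos²(18°) = 1/0.9511² = 1.106.

1.11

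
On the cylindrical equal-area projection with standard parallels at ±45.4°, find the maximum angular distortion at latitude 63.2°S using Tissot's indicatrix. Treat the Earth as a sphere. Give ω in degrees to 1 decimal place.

A cylindrical equal-area projection with standard parallel φ₀ has meridian scale h = cos φ / cos φ₀ and parallel scale k = cos φ₀ / cos φ (so areas are preserved, h·k = 1).
At 63.2°: h = 0.6421, k = 1.557; principal scales a = 1.557, b = 0.6421.
sin(ω/2) = (a − b)/(a + b) = 0.9152/2.199 = 0.4161, so ω = 2 arcsin(0.4161) ≈ 49.2°.

49.2°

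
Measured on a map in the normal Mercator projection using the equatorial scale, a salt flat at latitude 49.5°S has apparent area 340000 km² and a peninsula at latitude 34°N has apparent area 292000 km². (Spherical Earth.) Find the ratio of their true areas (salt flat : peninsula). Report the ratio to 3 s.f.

Mercator's areal exaggeration is sec²φ; hence true area = (apparent area) · cos²φ.
True area of salt flat: 340000 × cos²(49.5°) = 340000 × 0.4218 = 143400 km².
True area of peninsula: 292000 × cos²(34°) = 292000 × 0.6873 = 200700 km².
Ratio = 143400 / 200700 ≈ 0.715.

0.715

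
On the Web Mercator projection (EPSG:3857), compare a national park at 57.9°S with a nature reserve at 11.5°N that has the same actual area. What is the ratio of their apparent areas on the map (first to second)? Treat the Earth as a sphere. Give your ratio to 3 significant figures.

Mercator areal scale is sec²φ.
At 57.9°: sec²(57.9°) = 1/0.5314² = 3.541.
At 11.5°: sec²(11.5°) = 1/0.9799² = 1.041.
Ratio = 3.541/1.041 = cos²(11.5°)/cos²(57.9°) ≈ 3.40.

3.40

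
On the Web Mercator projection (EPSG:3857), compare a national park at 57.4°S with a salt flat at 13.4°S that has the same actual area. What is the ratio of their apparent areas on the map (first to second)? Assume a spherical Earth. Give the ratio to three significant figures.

On Mercator, area is exaggerated by sec²φ = 1/cos²φ.
At 57.4°: sec²(57.4°) = 1/0.5388² = 3.445.
At 13.4°: sec²(13.4°) = 1/0.9728² = 1.057.
Ratio = 3.445/1.057 = cos²(13.4°)/cos²(57.4°) ≈ 3.26.

3.26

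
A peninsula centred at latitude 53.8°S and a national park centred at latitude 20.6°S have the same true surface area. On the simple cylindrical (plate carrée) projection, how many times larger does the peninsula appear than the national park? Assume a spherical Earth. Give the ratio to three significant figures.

In the plate carrée (x = Rλ, y = Rφ), meridians are true-scale (h = 1) and parallels are stretched by k = sec φ.
Areal scale at 53.8°: h·k = 1.000 × 1.693 = 1.693.
Areal scale at 20.6°: h·k = 1.000 × 1.068 = 1.068.
Ratio = 1.693/1.068 ≈ 1.58.

1.58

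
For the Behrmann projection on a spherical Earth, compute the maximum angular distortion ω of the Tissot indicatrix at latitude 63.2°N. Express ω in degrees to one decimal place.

The Behrmann projection is cylindrical equal-area with φ₀ = 30°. Cylindrical equal-area (φ₀ = 30°): h = cos φ / cos 30° along meridians, k = cos 30° / cos φ along parallels; h·k = 1.
At 63.2°: h = 0.5206, k = 1.921; principal scales a = 1.921, b = 0.5206.
sin(ω/2) = (a − b)/(a + b) = 1.400/2.441 = 0.5735, so ω = 2 arcsin(0.5735) ≈ 70.0°.

70.0°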